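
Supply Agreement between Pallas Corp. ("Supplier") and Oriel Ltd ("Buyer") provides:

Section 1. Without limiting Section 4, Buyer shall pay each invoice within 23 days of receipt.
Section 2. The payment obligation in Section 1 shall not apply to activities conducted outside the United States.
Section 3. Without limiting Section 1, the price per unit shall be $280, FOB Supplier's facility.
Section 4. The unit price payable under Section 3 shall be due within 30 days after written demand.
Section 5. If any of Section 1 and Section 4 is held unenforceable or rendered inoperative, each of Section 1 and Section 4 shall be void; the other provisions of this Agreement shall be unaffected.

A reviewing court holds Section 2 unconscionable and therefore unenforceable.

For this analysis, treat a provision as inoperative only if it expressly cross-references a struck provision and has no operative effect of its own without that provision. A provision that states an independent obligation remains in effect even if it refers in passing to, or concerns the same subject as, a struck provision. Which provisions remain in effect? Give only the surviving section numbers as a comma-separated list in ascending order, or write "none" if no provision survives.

1, 3, 4, 5

Section 2 is struck. No other provision's operative terms depend on Section 2. Section 5 ties Section 1 and Section 4 together, but none of those is affected here; the remaining provisions continue in force under Section 5. Section 1, Section 3, Section 4, and Section 5 remain in effect.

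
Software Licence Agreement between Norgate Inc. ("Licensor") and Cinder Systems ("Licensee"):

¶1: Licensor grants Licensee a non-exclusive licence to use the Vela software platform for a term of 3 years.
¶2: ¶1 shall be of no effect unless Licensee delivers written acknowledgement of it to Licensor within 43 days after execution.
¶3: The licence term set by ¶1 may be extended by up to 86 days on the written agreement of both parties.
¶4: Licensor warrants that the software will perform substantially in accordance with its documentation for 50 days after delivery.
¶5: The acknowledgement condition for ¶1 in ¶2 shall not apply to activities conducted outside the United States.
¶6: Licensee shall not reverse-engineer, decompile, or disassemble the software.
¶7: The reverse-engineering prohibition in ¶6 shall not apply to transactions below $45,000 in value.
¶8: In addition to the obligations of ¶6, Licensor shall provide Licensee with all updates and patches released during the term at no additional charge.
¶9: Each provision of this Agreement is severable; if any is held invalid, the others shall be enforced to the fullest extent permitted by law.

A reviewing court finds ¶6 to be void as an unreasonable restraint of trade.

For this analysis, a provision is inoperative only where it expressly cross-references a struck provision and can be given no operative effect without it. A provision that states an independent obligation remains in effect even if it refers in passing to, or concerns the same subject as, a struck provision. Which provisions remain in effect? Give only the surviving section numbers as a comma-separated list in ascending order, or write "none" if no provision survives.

¶6 is struck. ¶7 operates only by reference to ¶6, so it falls with ¶6. ¶8 mentions ¶6 but its own obligation stands independently of ¶6, so ¶8 is not affected. Under the severability clause in ¶9, the remaining provisions continue in force. The provisions still in force are ¶1, ¶2, ¶3, ¶4, ¶5, ¶8, and ¶9.

1, 2, 3, 4, 5, 8, 9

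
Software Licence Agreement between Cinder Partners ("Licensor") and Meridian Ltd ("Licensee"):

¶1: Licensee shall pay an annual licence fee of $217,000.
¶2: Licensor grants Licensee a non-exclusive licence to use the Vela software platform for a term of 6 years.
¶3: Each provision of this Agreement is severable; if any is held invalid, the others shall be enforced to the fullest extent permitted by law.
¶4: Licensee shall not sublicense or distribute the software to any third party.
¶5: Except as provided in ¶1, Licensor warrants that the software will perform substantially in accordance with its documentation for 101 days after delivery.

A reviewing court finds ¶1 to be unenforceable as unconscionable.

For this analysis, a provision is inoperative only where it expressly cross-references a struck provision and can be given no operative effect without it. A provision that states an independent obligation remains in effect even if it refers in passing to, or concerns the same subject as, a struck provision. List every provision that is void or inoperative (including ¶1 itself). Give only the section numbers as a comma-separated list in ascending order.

¶1 is struck. ¶5 mentions ¶1 but its own obligation stands independently of ¶1, so ¶5 is not affected. Nothing else in the Agreement is defined by reference to ¶1. ¶3 is a severability clause and preserves every provision that can still be given independent effect. ¶2, ¶3, ¶4, and ¶5 remain in effect.

1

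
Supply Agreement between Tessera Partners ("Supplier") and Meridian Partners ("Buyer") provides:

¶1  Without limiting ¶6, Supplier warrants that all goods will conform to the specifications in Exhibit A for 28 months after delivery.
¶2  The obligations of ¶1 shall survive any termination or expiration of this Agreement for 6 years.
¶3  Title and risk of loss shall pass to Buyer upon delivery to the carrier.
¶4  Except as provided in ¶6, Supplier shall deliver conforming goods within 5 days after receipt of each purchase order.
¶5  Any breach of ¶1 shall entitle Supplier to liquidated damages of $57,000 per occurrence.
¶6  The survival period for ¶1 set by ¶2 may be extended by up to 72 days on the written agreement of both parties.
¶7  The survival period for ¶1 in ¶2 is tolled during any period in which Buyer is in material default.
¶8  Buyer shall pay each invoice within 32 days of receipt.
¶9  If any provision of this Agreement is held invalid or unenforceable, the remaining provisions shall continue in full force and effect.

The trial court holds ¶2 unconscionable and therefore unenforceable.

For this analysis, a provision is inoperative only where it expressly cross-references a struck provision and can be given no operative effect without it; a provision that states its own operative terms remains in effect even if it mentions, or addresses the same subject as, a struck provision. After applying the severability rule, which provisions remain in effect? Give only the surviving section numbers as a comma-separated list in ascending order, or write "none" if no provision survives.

1, 3, 4, 5, 8, 9

¶2 is struck. ¶6 has no operative effect of its own apart from ¶2 and is therefore inoperative. ¶7 has no operative effect of its own apart from ¶2 and is therefore inoperative. ¶1 mentions ¶6 but its own obligation stands independently of ¶6, so ¶1 is not affected. ¶4 mentions ¶6 but its own obligation stands independently of ¶6, so ¶4 is not affected. ¶9 is a severability clause and preserves every provision that can still be given independent effect. ¶1, ¶3, ¶4, ¶5, ¶8, and ¶9 remain in effect.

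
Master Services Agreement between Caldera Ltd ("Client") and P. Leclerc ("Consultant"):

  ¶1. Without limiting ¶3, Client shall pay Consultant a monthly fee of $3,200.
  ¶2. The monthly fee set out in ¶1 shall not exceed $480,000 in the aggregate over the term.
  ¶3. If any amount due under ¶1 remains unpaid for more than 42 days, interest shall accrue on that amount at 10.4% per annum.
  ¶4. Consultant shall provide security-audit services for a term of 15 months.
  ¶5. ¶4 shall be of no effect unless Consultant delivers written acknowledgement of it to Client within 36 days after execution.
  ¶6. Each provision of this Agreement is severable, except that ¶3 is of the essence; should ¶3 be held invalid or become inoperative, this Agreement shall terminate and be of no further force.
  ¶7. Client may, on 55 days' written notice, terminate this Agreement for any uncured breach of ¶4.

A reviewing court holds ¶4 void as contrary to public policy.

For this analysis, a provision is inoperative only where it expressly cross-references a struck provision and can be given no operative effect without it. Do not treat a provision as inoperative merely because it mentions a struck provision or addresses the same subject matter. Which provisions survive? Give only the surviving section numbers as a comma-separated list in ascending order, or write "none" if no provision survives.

¶4 is struck. The only function of ¶5 is the acknowledgement condition for ¶4, so it cannot stand once ¶4 is removed. ¶7 merely fixes the termination right for breach of ¶4; with ¶4 gone it has nothing to operate on and falls away. ¶6 makes ¶3 an essential term, but ¶3 is unaffected, so the severability proviso in ¶6 preserves the remaining provisions. That leaves ¶1, ¶2, ¶3, and ¶6 in effect.

1, 2, 3, 6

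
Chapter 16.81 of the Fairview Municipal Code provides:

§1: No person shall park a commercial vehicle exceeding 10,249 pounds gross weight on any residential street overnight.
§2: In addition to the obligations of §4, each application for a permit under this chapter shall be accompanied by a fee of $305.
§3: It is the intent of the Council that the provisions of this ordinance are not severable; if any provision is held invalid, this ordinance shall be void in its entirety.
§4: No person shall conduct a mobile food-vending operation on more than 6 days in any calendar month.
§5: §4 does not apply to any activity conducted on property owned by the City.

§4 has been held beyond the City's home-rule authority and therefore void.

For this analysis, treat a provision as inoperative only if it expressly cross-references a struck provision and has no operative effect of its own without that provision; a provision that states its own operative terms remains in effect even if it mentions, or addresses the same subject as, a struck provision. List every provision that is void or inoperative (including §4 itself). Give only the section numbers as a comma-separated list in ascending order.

1, 2, 3, 4, 5

§4 is struck. The only function of §5 is the public-property exemption from §4, so it cannot stand once §4 is removed. §3 provides that the ordinance is not severable, so the invalidity of any one provision voids the entire ordinance. No provision of the ordinance survives.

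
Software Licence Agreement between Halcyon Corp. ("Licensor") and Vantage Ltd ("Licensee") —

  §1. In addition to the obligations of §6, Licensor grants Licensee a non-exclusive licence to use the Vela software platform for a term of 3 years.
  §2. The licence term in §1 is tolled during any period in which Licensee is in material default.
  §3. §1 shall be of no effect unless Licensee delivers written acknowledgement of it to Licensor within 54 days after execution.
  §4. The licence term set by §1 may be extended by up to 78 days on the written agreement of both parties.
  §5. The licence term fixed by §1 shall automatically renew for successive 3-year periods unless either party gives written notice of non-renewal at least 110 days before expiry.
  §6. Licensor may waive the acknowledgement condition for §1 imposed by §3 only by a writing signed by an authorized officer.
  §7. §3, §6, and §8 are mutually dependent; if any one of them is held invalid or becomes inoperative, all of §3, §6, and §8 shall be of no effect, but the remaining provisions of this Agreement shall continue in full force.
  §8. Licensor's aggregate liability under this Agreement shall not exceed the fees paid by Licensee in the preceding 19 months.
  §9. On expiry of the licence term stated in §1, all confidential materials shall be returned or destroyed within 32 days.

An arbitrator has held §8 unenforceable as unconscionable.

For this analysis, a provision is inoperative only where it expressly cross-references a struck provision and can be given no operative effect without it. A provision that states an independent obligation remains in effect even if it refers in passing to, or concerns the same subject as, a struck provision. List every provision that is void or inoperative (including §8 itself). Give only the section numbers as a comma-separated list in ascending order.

3, 6, 8

§8 is struck. Although §1 refers to §6, its operative terms do not depend on §6, so it remains in effect. No other provision's operative terms depend on §8. §7 declares §3, §6, and §8 mutually dependent; since one of them has fallen, all of them are of no effect. That brings down §3 and §6 as well. The remainder continues in force under §7. The provisions still in force are §1, §2, §4, §5, §7, and §9.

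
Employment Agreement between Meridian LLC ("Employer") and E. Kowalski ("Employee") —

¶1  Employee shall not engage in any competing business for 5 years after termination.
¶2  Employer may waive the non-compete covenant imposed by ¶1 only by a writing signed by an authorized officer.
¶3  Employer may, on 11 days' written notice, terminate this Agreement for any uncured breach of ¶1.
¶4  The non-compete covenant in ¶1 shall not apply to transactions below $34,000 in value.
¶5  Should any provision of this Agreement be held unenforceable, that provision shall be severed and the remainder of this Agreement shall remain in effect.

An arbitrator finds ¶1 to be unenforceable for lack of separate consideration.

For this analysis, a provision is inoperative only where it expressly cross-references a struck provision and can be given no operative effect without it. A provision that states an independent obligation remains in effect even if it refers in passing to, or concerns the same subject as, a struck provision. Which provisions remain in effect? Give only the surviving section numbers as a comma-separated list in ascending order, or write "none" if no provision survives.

¶1 is struck. ¶2 operates only by reference to ¶1, so it falls with ¶1. ¶3 merely fixes the termination right for breach of ¶1; with ¶1 gone it has nothing to operate on and falls away. ¶4 operates only by reference to ¶1, so it falls with ¶1. ¶5 is a severability clause and preserves every provision that can still be given independent effect. Only ¶5 remains in effect.

5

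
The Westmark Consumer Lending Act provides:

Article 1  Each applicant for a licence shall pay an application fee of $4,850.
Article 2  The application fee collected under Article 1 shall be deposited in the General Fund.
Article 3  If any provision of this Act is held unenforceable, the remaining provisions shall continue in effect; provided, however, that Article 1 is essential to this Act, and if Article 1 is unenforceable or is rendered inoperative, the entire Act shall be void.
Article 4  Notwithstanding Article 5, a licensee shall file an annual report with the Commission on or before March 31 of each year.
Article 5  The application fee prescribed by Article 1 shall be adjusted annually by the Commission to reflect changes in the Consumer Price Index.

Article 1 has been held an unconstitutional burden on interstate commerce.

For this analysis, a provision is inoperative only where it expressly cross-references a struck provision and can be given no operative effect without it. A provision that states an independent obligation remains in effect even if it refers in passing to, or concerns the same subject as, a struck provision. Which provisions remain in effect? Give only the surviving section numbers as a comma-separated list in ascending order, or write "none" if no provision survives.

none

Article 1 is struck. Article 2 operates only by reference to Article 1, so it falls with Article 1. Article 5 has no operative effect of its own apart from Article 1 and is therefore inoperative. Article 3 makes Article 1 an essential term, and Article 1 is the provision held invalid; under Article 3, the entire Act is therefore void. No provision of the Act survives.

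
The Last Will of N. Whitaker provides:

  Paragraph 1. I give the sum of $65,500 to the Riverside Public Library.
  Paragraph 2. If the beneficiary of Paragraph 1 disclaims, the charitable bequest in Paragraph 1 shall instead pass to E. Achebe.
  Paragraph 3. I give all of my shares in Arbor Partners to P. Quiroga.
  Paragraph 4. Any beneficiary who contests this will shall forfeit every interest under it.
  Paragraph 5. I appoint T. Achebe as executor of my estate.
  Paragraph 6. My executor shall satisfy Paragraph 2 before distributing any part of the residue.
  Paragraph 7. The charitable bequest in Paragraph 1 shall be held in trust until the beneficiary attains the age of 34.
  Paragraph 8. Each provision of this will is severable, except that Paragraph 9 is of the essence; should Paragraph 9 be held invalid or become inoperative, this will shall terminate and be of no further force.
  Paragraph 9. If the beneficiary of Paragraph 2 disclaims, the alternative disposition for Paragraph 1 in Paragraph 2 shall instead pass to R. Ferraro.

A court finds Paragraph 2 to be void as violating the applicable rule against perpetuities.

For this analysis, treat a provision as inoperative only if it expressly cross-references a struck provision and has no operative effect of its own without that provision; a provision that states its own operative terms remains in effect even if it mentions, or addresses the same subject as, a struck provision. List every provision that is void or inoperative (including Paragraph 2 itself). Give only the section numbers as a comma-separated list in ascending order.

Paragraph 2 is struck. The only function of Paragraph 6 is the priority direction for Paragraph 2, so it cannot stand once Paragraph 2 is removed. The only function of Paragraph 9 is the alternative disposition for Paragraph 2, so it cannot stand once Paragraph 2 is removed. Paragraph 8 makes Paragraph 9 an essential term, and Paragraph 9 has been rendered inoperative by the cascade; under Paragraph 8, the entire will is therefore void. No provision of the will survives.

1, 2, 3, 4, 5, 6, 7, 8, 9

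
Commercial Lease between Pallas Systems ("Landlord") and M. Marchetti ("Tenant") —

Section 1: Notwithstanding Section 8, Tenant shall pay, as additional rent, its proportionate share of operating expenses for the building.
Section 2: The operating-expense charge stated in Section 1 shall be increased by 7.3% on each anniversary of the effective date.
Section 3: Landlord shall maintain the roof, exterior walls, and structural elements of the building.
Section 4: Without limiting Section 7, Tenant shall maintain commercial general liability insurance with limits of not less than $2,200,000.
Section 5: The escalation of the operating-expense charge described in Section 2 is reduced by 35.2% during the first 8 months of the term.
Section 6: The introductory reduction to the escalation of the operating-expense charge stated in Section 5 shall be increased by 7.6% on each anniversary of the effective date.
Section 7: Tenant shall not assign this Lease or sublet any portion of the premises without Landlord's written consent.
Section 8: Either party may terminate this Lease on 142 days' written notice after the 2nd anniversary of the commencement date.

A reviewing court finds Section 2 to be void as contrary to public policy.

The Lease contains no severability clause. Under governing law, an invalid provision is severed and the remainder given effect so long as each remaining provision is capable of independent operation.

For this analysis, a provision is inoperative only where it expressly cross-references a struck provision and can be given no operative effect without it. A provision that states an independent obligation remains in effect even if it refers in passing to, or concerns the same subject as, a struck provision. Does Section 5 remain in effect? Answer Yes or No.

No

Section 2 is struck. Section 5 has no operative effect of its own apart from Section 2 and is therefore inoperative. The whole of Section 6 is the escalation of the introductory reduction to the escalation of the operating-expense charge, defined by reference to Section 5, so Section 6 cannot stand once Section 5 is removed. With no severability clause, the stated default rule severs what cannot stand and enforces each remaining provision that can operate on its own. Section 1, Section 3, Section 4, Section 7, and Section 8 remain in effect. Section 5 is among the inoperative provisions, so the answer is no.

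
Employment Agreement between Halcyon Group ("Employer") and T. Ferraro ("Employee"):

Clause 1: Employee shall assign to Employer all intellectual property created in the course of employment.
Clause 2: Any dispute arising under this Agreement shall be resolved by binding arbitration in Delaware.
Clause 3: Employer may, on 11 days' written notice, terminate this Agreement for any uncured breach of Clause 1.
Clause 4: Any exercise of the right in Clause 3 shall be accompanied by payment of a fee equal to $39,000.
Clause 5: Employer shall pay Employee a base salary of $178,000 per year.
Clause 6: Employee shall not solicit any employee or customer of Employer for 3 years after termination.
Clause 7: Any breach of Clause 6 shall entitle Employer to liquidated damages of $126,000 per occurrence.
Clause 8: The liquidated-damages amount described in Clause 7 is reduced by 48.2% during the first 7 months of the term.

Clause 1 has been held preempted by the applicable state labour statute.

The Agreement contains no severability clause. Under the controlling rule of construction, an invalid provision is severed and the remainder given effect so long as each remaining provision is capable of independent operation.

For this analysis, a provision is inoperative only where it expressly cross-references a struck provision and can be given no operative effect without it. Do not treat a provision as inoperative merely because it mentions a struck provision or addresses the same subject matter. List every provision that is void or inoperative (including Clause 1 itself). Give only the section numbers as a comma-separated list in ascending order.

1, 3, 4

Clause 1 is struck. The only function of Clause 3 is the termination right for breach of Clause 1, so it cannot stand once Clause 1 is removed. Clause 4 merely fixes the exercise fee for Clause 3; with Clause 3 gone it has nothing to operate on and falls away. With no severability clause, the stated default rule severs what cannot stand and enforces each remaining provision that can operate on its own. The provisions still in force are Clause 2, Clause 5, Clause 6, Clause 7, and Clause 8.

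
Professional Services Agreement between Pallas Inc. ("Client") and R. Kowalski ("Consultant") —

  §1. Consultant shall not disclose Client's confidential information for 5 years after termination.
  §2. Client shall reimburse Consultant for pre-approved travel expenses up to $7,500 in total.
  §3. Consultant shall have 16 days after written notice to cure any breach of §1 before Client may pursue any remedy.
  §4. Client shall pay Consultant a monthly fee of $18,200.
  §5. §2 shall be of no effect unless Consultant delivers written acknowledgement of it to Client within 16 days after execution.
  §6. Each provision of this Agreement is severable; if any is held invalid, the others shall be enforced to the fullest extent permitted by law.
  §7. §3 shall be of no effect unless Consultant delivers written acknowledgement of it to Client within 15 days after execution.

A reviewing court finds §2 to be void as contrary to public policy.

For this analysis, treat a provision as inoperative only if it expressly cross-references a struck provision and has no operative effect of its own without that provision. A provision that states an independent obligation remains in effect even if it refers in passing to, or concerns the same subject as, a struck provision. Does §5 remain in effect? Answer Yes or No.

§2 is struck. The only function of §5 is the acknowledgement condition for §2, so it cannot stand once §2 is removed. Under the severability clause in §6, the remaining provisions continue in force. That leaves §1, §3, §4, §6, and §7 in effect. §5 is among the inoperative provisions, so the answer is no.

No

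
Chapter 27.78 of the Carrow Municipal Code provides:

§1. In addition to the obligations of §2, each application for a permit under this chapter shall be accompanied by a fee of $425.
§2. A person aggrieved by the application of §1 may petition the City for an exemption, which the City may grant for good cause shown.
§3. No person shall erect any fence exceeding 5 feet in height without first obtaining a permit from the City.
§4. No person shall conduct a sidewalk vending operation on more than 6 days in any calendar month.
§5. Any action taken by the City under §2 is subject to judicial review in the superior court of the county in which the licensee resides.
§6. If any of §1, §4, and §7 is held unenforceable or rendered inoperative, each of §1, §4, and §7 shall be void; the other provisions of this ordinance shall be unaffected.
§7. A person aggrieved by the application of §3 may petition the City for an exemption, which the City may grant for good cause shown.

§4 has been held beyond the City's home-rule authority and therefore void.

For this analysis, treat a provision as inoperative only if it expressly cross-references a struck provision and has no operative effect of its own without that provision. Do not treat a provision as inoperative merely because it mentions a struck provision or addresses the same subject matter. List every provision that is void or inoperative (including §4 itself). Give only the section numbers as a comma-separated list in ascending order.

1, 2, 4, 5, 7

§4 is struck. No other provision's operative terms depend on §4. §6 declares §1, §4, and §7 mutually dependent; since one of them has fallen, all of them are of no effect. That brings down §1 and §7 as well. §2 and §5 in turn depend solely on a provision now struck and likewise fall. The remainder continues in force under §6. §3 and §6 remain in effect.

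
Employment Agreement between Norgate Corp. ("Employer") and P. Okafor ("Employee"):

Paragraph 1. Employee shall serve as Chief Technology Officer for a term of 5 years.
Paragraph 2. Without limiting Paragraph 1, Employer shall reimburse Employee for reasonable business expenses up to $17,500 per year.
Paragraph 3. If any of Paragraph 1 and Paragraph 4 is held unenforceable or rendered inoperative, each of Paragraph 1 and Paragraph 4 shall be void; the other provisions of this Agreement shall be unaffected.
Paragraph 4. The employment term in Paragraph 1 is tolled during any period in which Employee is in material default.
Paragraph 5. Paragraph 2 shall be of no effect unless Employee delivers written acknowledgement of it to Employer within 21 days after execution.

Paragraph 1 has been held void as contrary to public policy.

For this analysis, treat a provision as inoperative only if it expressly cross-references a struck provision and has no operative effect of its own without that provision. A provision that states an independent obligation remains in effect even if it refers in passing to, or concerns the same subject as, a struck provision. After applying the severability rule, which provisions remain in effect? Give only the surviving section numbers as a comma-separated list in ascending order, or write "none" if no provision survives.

2, 3, 5

Paragraph 1 is struck. Paragraph 4 does nothing except set the tolling of the employment term by reference to Paragraph 1; with Paragraph 1 gone it has no independent effect and is inoperative. Paragraph 2 mentions Paragraph 1 but its own obligation stands independently of Paragraph 1, so Paragraph 2 is not affected. Paragraph 3 declares Paragraph 1 and Paragraph 4 mutually dependent; since one of them has fallen, all of them are of no effect. The remainder continues in force under Paragraph 3. That leaves Paragraph 2, Paragraph 3, and Paragraph 5 in effect.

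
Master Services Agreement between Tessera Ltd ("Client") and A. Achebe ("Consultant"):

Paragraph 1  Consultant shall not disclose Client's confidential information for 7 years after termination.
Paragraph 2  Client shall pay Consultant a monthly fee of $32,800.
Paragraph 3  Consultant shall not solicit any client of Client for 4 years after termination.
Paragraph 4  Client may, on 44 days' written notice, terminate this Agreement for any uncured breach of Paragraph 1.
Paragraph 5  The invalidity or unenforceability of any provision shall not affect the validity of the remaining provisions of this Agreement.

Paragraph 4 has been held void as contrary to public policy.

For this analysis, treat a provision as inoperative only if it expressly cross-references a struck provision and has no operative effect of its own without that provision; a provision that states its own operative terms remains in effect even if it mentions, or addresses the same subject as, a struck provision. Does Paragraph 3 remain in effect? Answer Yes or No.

Paragraph 4 is struck. Nothing else in the Agreement is defined by reference to Paragraph 4. Paragraph 5 is a severability clause and preserves every provision that can still be given independent effect. The provisions still in force are Paragraph 1, Paragraph 2, Paragraph 3, and Paragraph 5. Paragraph 3 is among the surviving provisions, so the answer is yes.

Yes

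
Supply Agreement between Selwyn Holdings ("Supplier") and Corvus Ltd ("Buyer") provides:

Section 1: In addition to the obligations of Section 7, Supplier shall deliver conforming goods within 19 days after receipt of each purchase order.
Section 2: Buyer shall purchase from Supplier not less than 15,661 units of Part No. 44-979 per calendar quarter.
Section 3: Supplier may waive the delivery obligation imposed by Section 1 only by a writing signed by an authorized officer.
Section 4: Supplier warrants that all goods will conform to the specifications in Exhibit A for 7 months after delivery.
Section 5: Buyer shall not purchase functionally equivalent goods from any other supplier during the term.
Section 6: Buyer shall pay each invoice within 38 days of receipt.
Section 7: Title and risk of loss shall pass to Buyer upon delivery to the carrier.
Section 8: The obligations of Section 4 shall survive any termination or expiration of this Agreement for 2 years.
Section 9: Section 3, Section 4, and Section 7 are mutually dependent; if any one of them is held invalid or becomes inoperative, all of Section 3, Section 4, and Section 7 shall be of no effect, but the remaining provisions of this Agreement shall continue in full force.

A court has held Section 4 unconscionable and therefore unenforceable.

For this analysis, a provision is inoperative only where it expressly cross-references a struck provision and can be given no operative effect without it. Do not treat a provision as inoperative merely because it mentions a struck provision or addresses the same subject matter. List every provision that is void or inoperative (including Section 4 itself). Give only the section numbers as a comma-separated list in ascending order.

Section 4 is struck. Section 8 operates only by reference to Section 4, so it falls with Section 4. Section 1 mentions Section 7 but its own obligation stands independently of Section 7, so Section 1 is not affected. Section 9 declares Section 3, Section 4, and Section 7 mutually dependent; since one of them has fallen, all of them are of no effect. That brings down Section 3 and Section 7 as well. The remainder continues in force under Section 9. That leaves Section 1, Section 2, Section 5, Section 6, and Section 9 in effect.

3, 4, 7, 8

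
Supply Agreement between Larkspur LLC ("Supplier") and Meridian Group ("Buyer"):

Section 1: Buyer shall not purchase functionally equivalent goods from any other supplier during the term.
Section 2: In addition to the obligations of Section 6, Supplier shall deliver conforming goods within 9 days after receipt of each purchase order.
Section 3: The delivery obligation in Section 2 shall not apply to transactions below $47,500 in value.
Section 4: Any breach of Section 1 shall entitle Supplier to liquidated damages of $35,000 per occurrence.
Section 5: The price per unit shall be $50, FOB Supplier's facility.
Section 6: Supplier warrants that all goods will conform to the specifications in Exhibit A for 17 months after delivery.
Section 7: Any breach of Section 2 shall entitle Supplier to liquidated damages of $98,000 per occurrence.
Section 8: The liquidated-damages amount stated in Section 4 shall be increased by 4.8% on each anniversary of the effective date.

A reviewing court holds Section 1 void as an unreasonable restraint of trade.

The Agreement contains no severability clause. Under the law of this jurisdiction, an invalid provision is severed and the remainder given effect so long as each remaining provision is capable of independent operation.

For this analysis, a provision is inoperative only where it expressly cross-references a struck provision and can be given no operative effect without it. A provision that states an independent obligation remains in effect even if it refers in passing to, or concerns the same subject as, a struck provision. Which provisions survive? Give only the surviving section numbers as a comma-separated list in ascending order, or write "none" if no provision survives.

2, 3, 5, 6, 7

Section 1 is struck. Section 4 operates only by reference to Section 1, so it falls with Section 1. The whole of Section 8 is the escalation of the liquidated-damages amount, defined by reference to Section 4, so Section 8 cannot stand once Section 4 is removed. Under the stated default rule, only provisions that cannot operate independently fall away; the rest are enforced. The provisions still in force are Section 2, Section 3, Section 5, Section 6, and Section 7.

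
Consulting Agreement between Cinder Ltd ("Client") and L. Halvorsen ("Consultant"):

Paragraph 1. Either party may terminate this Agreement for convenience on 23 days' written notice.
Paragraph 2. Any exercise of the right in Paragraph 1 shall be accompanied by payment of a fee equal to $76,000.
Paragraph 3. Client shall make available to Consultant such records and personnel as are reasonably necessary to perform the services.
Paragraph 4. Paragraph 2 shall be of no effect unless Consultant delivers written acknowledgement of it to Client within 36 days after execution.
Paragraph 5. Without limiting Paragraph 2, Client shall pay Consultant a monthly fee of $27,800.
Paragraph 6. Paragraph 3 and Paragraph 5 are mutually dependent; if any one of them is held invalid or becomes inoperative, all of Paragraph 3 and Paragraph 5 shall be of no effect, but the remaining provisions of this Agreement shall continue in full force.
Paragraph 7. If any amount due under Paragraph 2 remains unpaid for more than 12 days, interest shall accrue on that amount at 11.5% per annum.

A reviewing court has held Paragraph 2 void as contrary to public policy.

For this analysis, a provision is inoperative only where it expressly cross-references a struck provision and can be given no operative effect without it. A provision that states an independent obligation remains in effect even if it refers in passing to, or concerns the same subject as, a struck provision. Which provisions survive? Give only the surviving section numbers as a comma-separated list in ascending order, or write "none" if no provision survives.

1, 3, 5, 6

Paragraph 2 is struck. The only function of Paragraph 4 is the acknowledgement condition for Paragraph 2, so it cannot stand once Paragraph 2 is removed. Paragraph 7 has no operative effect of its own apart from Paragraph 2 and is therefore inoperative. Paragraph 5 mentions Paragraph 2 but its own obligation stands independently of Paragraph 2, so Paragraph 5 is not affected. Paragraph 6 ties Paragraph 3 and Paragraph 5 together, but none of those is affected here; the remaining provisions continue in force under Paragraph 6. That leaves Paragraph 1, Paragraph 3, Paragraph 5, and Paragraph 6 in effect.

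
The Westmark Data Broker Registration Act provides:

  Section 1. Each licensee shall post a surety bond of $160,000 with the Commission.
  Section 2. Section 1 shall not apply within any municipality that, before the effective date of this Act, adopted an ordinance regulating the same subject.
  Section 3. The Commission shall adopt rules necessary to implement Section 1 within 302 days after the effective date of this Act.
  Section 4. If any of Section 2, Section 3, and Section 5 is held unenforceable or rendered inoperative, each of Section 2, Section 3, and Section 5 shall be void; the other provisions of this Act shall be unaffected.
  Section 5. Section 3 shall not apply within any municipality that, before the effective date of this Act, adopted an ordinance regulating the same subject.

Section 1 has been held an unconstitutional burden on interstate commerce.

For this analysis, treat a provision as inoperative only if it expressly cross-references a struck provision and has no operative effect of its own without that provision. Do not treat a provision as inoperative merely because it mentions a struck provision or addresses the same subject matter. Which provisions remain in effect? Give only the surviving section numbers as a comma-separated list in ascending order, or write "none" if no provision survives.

4

Section 1 is struck. Section 2 operates only by reference to Section 1, so it falls with Section 1. Section 3 has no operative effect of its own apart from Section 1 and is therefore inoperative. The only function of Section 5 is the local-preemption carve-out from Section 3, so it cannot stand once Section 3 is removed. Section 4 declares Section 2, Section 3, and Section 5 mutually dependent; since one of them has fallen, all of them are of no effect. The remainder continues in force under Section 4. Only Section 4 remains in effect.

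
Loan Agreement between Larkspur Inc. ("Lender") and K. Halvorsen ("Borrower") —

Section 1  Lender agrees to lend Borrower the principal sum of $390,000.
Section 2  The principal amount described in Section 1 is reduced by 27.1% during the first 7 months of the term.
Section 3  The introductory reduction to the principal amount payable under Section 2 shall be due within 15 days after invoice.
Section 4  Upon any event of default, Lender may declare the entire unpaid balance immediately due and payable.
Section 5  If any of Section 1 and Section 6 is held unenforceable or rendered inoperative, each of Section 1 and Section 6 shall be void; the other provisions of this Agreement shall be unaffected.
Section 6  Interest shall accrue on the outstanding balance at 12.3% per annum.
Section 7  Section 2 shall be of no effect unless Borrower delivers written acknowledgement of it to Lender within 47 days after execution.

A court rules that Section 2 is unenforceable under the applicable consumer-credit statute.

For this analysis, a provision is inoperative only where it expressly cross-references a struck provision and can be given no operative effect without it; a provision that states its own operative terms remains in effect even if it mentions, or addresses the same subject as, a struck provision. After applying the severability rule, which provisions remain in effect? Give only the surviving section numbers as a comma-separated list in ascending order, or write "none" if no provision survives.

1, 4, 5, 6

Section 2 is struck. Section 3 has no operative effect of its own apart from Section 2 and is therefore inoperative. Section 7 operates only by reference to Section 2, so it falls with Section 2. Section 5 ties Section 1 and Section 6 together, but none of those is affected here; the remaining provisions continue in force under Section 5. The provisions still in force are Section 1, Section 4, Section 5, and Section 6.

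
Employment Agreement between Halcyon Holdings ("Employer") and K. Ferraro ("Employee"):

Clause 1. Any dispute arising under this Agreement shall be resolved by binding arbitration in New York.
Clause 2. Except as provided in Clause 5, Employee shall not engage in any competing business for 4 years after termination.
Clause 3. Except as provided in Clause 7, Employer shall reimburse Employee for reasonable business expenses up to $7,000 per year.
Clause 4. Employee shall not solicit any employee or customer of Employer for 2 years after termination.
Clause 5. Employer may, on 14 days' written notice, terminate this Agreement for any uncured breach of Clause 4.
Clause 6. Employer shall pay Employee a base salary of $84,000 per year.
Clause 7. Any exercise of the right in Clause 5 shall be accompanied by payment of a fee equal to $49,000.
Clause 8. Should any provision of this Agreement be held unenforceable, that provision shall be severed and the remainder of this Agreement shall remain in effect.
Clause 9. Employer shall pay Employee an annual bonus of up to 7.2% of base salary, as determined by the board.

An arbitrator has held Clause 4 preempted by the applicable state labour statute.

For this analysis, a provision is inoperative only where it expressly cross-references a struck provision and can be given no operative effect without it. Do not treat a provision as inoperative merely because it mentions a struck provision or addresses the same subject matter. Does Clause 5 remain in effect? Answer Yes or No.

No

Clause 4 is struck. Clause 5 operates only by reference to Clause 4, so it falls with Clause 4. Clause 7 merely fixes the exercise fee for Clause 5; with Clause 5 gone it has nothing to operate on and falls away. Although Clause 3 refers to Clause 7, its operative terms do not depend on Clause 7, so it remains in effect. Although Clause 2 refers to Clause 5, its operative terms do not depend on Clause 5, so it remains in effect. Under the severability clause in Clause 8, the remaining provisions continue in force. That leaves Clause 1, Clause 2, Clause 3, Clause 6, Clause 8, and Clause 9 in effect. Clause 5 is among the inoperative provisions, so the answer is no.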